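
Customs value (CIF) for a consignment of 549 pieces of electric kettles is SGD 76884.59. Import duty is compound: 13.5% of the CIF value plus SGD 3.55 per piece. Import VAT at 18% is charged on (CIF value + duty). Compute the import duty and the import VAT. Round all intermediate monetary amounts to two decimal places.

Ad valorem component: 76884.59 × 13.5% = 10379.42
Specific component: 549 × 3.55 = 1948.95
Import duty = 10379.42 + 1948.95 = 12328.37
VAT base = CIF + duty = 76884.59 + 12328.37 = 89212.96
Import VAT = 89212.96 × 18% = 16058.33

Import duty: SGD 12328.37; import VAT: SGD 16058.33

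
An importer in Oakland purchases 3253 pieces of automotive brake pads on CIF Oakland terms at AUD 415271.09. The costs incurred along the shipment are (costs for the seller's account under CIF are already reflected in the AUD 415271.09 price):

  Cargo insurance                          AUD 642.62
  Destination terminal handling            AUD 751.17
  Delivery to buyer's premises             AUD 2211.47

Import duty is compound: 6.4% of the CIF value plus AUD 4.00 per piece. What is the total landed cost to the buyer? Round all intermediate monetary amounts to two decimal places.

CIF: the seller pays costs through ocean freight and marine insurance to the destination port.
Already in the invoice (seller's account under CIF): insurance — exclude.
The CIF price already equals the CIF value: 415271.09
Ad valorem component: 415271.09 × 6.4% = 26577.35
Specific component: 3253 × 4.00 = 13012.00
Import duty = 26577.35 + 13012.00 = 39589.35
Buyer bears: destination terminal 751.17 + delivery 2211.47 + duty 39589.35 = 42551.99
Landed cost = invoice 415271.09 + 42551.99 = 457823.08

Total landed cost: AUD 457823.08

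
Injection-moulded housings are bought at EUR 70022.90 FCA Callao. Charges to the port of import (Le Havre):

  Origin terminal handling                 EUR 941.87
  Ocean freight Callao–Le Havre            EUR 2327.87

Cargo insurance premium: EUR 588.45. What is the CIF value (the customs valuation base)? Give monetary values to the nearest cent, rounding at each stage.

CIF = FCA price + pre-shipment costs + freight + insurance
CIF = 70022.90 + 941.87 + 2327.87 + 588.45 = 73881.09

CIF value: EUR 73881.09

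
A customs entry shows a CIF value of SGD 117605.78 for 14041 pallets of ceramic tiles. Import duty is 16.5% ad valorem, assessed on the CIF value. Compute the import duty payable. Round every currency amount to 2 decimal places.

Import duty: SGD 19404.95

Import duty = 117605.78 × 16.5% = 19404.95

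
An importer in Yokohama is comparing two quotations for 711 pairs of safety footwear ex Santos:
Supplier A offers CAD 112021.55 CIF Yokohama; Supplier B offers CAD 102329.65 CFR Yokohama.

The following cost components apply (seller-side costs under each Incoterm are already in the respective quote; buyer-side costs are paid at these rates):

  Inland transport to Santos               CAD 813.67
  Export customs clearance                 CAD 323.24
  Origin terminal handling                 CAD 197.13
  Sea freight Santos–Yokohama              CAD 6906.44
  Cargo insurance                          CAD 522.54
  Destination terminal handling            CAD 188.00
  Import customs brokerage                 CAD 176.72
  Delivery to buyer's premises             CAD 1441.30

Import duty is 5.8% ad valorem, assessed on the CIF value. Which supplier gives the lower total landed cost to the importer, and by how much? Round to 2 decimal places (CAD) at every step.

Supplier B is cheaper by CAD 9701.18

Supplier A (CIF):
The CIF price already equals the CIF value: 112021.55
Import duty = 112021.55 × 5.8% = 6497.25
Buyer bears (A): 188.00 + 176.72 + 1441.30 = 1806.02
Landed cost (A) = invoice 112021.55 + 1806.02 + duty 6497.25 = 120324.82
Supplier B (CFR):
CIF value = CFR price + insurance = 102329.65 + 522.54 = 102852.19
Import duty = 102852.19 × 5.8% = 5965.43
Buyer bears (B): 522.54 + 188.00 + 176.72 + 1441.30 = 2328.56
Landed cost (B) = invoice 102329.65 + 2328.56 + duty 5965.43 = 110623.64
Difference = |120324.82 − 110623.64| = 9701.18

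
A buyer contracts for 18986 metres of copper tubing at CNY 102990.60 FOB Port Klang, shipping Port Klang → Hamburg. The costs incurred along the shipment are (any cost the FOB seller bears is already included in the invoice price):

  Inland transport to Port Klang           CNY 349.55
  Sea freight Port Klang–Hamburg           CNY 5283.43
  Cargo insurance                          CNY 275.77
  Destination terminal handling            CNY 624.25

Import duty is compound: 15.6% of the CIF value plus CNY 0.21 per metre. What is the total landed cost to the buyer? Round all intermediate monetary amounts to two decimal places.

Total landed cost: CNY 130094.88

FOB: the seller bears costs until goods are on board at the origin port; the buyer bears freight, insurance and all costs thereafter.
Already in the invoice (seller's account under FOB): inland to port — exclude.
CIF value = FOB price + freight + insurance = 102990.60 + 5283.43 + 275.77 = 108549.80
Ad valorem component: 108549.80 × 15.6% = 16933.77
Specific component: 18986 × 0.21 = 3987.06
Import duty = 16933.77 + 3987.06 = 20920.83
Buyer bears: freight 5283.43 + insurance 275.77 + destination terminal 624.25 + duty 20920.83 = 27104.28
Landed cost = invoice 102990.60 + 27104.28 = 130094.88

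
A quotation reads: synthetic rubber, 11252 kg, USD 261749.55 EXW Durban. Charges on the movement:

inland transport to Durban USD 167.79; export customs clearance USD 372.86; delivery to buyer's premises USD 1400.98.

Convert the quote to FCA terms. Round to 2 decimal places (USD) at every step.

FCA price: USD 262290.20

Not relevant to the conversion: delivery — on the buyer under both terms; not part of either seller's price.
From EXW to FCA, the seller additionally bears: inland to port, export clearance.
FCA price = 261749.55 + 167.79 + 372.86 = 262290.20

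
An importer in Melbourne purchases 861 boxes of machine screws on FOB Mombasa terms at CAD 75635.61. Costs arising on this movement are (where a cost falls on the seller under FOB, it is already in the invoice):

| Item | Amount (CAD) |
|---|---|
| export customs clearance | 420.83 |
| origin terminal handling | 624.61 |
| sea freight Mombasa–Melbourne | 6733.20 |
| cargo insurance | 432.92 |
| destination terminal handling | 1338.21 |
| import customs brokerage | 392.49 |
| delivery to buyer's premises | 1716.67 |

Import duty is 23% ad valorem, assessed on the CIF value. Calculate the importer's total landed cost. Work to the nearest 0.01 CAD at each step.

Total landed cost: CAD 105293.50

FOB: the seller bears costs until goods are on board at the origin port; the buyer bears freight, insurance and all costs thereafter.
Already in the invoice (seller's account under FOB): export clearance, origin terminal — exclude.
CIF value = FOB price + freight + insurance = 75635.61 + 6733.20 + 432.92 = 82801.73
Import duty = 82801.73 × 23% = 19044.40
Buyer bears: freight 6733.20 + insurance 432.92 + destination terminal 1338.21 + brokerage 392.49 + delivery 1716.67 + duty 19044.40 = 29657.89
Landed cost = invoice 75635.61 + 29657.89 = 105293.50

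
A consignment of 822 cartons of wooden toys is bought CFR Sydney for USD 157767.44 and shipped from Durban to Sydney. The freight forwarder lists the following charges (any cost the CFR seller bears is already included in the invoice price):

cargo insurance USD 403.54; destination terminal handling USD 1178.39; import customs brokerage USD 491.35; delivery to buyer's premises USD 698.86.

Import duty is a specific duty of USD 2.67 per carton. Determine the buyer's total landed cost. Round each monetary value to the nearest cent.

CFR: the seller pays costs through ocean freight to the destination port, but not insurance.
CIF value = CFR price + insurance = 157767.44 + 403.54 = 158170.98
Import duty = 822 × 2.67 = 2194.74
Buyer bears: insurance 403.54 + destination terminal 1178.39 + brokerage 491.35 + delivery 698.86 + duty 2194.74 = 4966.88
Landed cost = invoice 157767.44 + 4966.88 = 162734.32

Total landed cost: USD 162734.32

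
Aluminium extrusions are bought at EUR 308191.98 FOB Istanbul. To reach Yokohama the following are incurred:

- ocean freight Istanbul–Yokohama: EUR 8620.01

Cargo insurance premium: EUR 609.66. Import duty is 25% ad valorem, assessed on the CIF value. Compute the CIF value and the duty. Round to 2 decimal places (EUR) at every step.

CIF value: EUR 317421.65; import duty: EUR 79355.41

CIF = FOB price + freight + insurance
CIF = 308191.98 + 8620.01 + 609.66 = 317421.65
Import duty = 317421.65 × 25% = 79355.41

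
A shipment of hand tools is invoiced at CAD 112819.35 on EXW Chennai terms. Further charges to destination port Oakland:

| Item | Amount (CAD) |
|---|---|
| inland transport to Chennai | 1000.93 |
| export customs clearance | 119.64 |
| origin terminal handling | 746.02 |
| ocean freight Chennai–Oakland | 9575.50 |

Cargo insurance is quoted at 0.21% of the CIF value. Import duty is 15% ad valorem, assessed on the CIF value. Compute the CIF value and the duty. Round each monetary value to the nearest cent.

CIF value: CAD 124522.94; import duty: CAD 18678.44

Let C be the CIF value. C = EXW price + pre-shipment costs + freight + 0.21% × C
C − 0.21% × C = 112819.35 + 1000.93 + 119.64 + 746.02 + 9575.50
0.9979 × C = 124261.44
C = 124261.44 / 0.9979 = 124522.94
Insurance premium = 0.21% × 124522.94 = 261.50
Import duty = 124522.94 × 15% = 18678.44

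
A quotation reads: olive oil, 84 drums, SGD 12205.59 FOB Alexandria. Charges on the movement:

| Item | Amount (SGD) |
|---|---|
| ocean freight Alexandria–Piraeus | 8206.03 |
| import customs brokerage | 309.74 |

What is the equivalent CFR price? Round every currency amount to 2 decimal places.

Not relevant to the conversion: brokerage — on the buyer under both terms; not part of either seller's price.
From FOB to CFR, the seller additionally bears: freight.
CFR price = 12205.59 + 8206.03 = 20411.62

CFR price: SGD 20411.62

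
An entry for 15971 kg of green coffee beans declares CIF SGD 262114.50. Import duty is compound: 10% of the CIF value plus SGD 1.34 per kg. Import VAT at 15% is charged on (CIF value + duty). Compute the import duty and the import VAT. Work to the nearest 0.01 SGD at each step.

Import duty: SGD 47612.59; import VAT: SGD 46459.06

Ad valorem component: 262114.50 × 10% = 26211.45
Specific component: 15971 × 1.34 = 21401.14
Import duty = 26211.45 + 21401.14 = 47612.59
VAT base = CIF + duty = 262114.50 + 47612.59 = 309727.09
Import VAT = 309727.09 × 15% = 46459.06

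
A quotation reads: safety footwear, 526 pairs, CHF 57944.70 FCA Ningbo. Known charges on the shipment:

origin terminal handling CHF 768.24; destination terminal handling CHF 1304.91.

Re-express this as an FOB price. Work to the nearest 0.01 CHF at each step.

FOB price: CHF 58712.94

Not relevant to the conversion: destination terminal — on the buyer under both terms; not part of either seller's price.
From FCA to FOB, the seller additionally bears: origin terminal.
FOB price = 57944.70 + 768.24 = 58712.94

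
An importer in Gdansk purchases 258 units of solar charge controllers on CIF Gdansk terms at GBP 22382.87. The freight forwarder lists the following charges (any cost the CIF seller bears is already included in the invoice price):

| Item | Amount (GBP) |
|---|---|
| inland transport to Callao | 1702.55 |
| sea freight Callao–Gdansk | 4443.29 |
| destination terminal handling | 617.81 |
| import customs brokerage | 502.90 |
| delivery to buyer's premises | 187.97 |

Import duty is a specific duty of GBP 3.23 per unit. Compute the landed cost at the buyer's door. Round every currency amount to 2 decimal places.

Total landed cost: GBP 24524.89

CIF: the seller pays costs through ocean freight and marine insurance to the destination port.
Already in the invoice (seller's account under CIF): inland to port, freight — exclude.
The CIF price already equals the CIF value: 22382.87
Import duty = 258 × 3.23 = 833.34
Buyer bears: destination terminal 617.81 + brokerage 502.90 + delivery 187.97 + duty 833.34 = 2142.02
Landed cost = invoice 22382.87 + 2142.02 = 24524.89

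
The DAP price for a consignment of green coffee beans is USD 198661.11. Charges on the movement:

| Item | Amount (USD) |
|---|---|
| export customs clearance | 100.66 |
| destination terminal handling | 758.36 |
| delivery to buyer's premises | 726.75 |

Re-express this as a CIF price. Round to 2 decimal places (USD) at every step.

CIF price: USD 197176.00

Not relevant to the conversion: export clearance — on the seller under both DAP and CIF; already in the DAP price and stays in the CIF price.
From DAP to CIF, the seller no longer bears: destination terminal, delivery.
CIF price = 198661.11 − 758.36 − 726.75 = 197176.00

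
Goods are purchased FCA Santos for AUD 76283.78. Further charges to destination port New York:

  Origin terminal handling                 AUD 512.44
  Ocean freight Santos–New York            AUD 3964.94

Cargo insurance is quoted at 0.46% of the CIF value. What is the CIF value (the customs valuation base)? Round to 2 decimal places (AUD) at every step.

Let C be the CIF value. C = FCA price + pre-shipment costs + freight + 0.46% × C
C − 0.46% × C = 76283.78 + 512.44 + 3964.94
0.9954 × C = 80761.16
C = 80761.16 / 0.9954 = 81134.38
Insurance premium = 0.46% × 81134.38 = 373.22

CIF value: AUD 81134.38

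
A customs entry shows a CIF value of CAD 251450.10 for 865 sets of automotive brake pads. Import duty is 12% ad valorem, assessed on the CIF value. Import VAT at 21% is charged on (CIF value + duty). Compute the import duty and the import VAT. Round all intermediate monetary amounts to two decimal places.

Import duty: CAD 30174.01; import VAT: CAD 59141.06

Import duty = 251450.10 × 12% = 30174.01
VAT base = CIF + duty = 251450.10 + 30174.01 = 281624.11
Import VAT = 281624.11 × 21% = 59141.06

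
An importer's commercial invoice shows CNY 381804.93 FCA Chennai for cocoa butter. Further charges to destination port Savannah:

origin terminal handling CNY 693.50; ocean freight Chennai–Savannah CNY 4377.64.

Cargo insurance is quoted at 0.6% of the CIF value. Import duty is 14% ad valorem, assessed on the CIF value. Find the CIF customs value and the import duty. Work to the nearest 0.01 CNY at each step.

Let C be the CIF value. C = FCA price + pre-shipment costs + freight + 0.6% × C
C − 0.6% × C = 381804.93 + 693.50 + 4377.64
0.994 × C = 386876.07
C = 386876.07 / 0.994 = 389211.34
Insurance premium = 0.6% × 389211.34 = 2335.27
Import duty = 389211.34 × 14% = 54489.59

CIF value: CNY 389211.34; import duty: CNY 54489.59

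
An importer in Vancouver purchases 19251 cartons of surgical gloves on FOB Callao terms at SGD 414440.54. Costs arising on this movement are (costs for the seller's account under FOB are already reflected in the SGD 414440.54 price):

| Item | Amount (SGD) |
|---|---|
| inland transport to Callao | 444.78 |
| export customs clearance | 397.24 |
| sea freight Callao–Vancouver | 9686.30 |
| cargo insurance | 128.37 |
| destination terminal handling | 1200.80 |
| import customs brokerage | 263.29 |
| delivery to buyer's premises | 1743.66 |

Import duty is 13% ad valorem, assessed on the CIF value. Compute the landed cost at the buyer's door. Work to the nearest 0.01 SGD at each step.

FOB: the seller bears costs until goods are on board at the origin port; the buyer bears freight, insurance and all costs thereafter.
Already in the invoice (seller's account under FOB): inland to port, export clearance — exclude.
CIF value = FOB price + freight + insurance = 414440.54 + 9686.30 + 128.37 = 424255.21
Import duty = 424255.21 × 13% = 55153.18
Buyer bears: freight 9686.30 + insurance 128.37 + destination terminal 1200.80 + brokerage 263.29 + delivery 1743.66 + duty 55153.18 = 68175.60
Landed cost = invoice 414440.54 + 68175.60 = 482616.14

Total landed cost: SGD 482616.14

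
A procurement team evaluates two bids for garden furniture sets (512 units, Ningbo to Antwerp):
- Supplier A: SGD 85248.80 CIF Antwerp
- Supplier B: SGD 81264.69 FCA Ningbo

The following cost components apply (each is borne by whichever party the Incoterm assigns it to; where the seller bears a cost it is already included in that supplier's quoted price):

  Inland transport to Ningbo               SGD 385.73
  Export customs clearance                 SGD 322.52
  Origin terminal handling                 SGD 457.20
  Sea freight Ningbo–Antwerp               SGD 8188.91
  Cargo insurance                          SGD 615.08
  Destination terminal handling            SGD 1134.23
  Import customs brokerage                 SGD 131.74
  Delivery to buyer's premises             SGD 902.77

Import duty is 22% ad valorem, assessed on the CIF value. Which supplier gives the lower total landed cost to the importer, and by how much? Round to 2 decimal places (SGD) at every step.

Supplier A is cheaper by SGD 6438.03

Supplier A (CIF):
The CIF price already equals the CIF value: 85248.80
Import duty = 85248.80 × 22% = 18754.74
Buyer bears (A): 1134.23 + 131.74 + 902.77 = 2168.74
Landed cost (A) = invoice 85248.80 + 2168.74 + duty 18754.74 = 106172.28
Supplier B (FCA):
CIF value = FCA price + origin terminal + freight + insurance = 81264.69 + 457.20 + 8188.91 + 615.08 = 90525.88
Import duty = 90525.88 × 22% = 19915.69
Buyer bears (B): 457.20 + 8188.91 + 615.08 + 1134.23 + 131.74 + 902.77 = 11429.93
Landed cost (B) = invoice 81264.69 + 11429.93 + duty 19915.69 = 112610.31
Difference = |106172.28 − 112610.31| = 6438.03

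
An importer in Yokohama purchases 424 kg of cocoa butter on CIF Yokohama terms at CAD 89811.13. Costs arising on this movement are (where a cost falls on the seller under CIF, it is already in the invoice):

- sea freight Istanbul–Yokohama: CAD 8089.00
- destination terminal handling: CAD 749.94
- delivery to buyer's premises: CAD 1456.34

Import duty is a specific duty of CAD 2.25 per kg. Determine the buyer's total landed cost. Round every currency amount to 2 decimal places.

Total landed cost: CAD 92971.41

CIF: the seller pays costs through ocean freight and marine insurance to the destination port.
Already in the invoice (seller's account under CIF): freight — exclude.
The CIF price already equals the CIF value: 89811.13
Import duty = 424 × 2.25 = 954.00
Buyer bears: destination terminal 749.94 + delivery 1456.34 + duty 954.00 = 3160.28
Landed cost = invoice 89811.13 + 3160.28 = 92971.41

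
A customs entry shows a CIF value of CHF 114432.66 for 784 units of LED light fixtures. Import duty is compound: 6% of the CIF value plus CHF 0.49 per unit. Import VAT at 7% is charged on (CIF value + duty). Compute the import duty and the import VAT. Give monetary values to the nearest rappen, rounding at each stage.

Import duty: CHF 7250.12; import VAT: CHF 8517.79

Ad valorem component: 114432.66 × 6% = 6865.96
Specific component: 784 × 0.49 = 384.16
Import duty = 6865.96 + 384.16 = 7250.12
VAT base = CIF + duty = 114432.66 + 7250.12 = 121682.78
Import VAT = 121682.78 × 7% = 8517.79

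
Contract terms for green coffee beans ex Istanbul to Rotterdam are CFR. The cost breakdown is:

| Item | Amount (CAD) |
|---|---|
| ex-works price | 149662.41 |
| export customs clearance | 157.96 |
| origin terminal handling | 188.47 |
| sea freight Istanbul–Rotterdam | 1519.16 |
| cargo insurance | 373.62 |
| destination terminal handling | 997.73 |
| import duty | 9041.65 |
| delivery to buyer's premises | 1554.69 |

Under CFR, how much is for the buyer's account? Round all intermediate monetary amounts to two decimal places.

CFR: the seller pays costs through ocean freight to the destination port, but not insurance.
Seller's account: goods 149662.41 + export clearance 157.96 + origin terminal 188.47 + freight 1519.16 = 151528.00
Buyer's account: insurance 373.62 + destination terminal 997.73 + duty 9041.65 + delivery 1554.69 = 11967.69

Buyer's account: CAD 11967.69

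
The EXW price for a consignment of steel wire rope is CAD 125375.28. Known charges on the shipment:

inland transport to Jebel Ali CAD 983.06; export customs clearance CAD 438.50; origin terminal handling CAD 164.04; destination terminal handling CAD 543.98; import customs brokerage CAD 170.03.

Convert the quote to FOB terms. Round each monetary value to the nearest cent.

Not relevant to the conversion: destination terminal, brokerage — on the buyer under both terms; not part of either seller's price.
From EXW to FOB, the seller additionally bears: inland to port, export clearance, origin terminal.
FOB price = 125375.28 + 983.06 + 438.50 + 164.04 = 126960.88

FOB price: CAD 126960.88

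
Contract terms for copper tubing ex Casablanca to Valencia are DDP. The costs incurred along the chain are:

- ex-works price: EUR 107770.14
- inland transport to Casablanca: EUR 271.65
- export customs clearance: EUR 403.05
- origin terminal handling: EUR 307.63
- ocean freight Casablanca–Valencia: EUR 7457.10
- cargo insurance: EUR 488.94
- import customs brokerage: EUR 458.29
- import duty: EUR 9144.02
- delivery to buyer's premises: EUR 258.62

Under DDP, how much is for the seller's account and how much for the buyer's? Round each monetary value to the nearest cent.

DDP: the seller bears all costs including import duty.
Seller's account: goods 107770.14 + inland to port 271.65 + export clearance 403.05 + origin terminal 307.63 + freight 7457.10 + insurance 488.94 + brokerage 458.29 + duty 9144.02 + delivery 258.62 = 126559.44
Buyer's account: 0.00

Seller: EUR 126559.44; buyer: EUR 0.00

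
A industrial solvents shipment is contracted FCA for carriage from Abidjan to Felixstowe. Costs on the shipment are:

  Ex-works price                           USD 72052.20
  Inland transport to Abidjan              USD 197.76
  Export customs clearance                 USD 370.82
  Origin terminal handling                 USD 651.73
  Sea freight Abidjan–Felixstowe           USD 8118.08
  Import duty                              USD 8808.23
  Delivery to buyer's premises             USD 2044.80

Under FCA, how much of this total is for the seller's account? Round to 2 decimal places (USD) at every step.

Seller's account: USD 72620.78

FCA: the seller delivers export-cleared goods to the carrier; the buyer bears costs from that point.
Seller's account: goods 72052.20 + inland to port 197.76 + export clearance 370.82 = 72620.78
Buyer's account: origin terminal 651.73 + freight 8118.08 + duty 8808.23 + delivery 2044.80 = 19622.84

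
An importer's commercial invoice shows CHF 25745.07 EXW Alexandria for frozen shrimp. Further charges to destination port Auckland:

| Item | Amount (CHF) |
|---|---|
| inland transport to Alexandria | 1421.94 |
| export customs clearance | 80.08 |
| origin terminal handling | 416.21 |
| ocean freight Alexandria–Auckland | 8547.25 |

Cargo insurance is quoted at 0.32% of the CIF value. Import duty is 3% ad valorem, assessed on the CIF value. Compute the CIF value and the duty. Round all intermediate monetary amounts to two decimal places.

CIF value: CHF 36326.80; import duty: CHF 1089.80

Let C be the CIF value. C = EXW price + pre-shipment costs + freight + 0.32% × C
C − 0.32% × C = 25745.07 + 1421.94 + 80.08 + 416.21 + 8547.25
0.9968 × C = 36210.55
C = 36210.55 / 0.9968 = 36326.80
Insurance premium = 0.32% × 36326.80 = 116.25
Import duty = 36326.80 × 3% = 1089.80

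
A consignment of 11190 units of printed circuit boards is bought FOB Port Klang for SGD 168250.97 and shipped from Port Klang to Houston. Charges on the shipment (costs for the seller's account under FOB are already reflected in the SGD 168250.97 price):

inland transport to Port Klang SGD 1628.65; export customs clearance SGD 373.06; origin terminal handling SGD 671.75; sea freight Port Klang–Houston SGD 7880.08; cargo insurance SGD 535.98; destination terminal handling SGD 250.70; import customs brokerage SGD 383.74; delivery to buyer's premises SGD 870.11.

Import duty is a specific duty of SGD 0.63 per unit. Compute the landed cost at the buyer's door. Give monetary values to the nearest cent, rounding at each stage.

FOB: the seller bears costs until goods are on board at the origin port; the buyer bears freight, insurance and all costs thereafter.
Already in the invoice (seller's account under FOB): inland to port, export clearance, origin terminal — exclude.
CIF value = FOB price + freight + insurance = 168250.97 + 7880.08 + 535.98 = 176667.03
Import duty = 11190 × 0.63 = 7049.70
Buyer bears: freight 7880.08 + insurance 535.98 + destination terminal 250.70 + brokerage 383.74 + delivery 870.11 + duty 7049.70 = 16970.31
Landed cost = invoice 168250.97 + 16970.31 = 185221.28

Total landed cost: SGD 185221.28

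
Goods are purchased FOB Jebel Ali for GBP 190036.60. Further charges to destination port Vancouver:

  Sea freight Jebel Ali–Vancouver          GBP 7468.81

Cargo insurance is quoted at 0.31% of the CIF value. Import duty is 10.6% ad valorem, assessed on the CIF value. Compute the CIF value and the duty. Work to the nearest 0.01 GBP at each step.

Let C be the CIF value. C = FOB price + freight + 0.31% × C
C − 0.31% × C = 190036.60 + 7468.81
0.9969 × C = 197505.41
C = 197505.41 / 0.9969 = 198119.58
Insurance premium = 0.31% × 198119.58 = 614.17
Import duty = 198119.58 × 10.6% = 21000.68

CIF value: GBP 198119.58; import duty: GBP 21000.68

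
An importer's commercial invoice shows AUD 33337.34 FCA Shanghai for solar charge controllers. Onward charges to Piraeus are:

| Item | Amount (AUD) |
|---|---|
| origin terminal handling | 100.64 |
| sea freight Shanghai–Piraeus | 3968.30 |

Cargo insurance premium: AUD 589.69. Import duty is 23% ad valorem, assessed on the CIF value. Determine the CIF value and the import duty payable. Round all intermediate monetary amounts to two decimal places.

CIF = FCA price + pre-shipment costs + freight + insurance
CIF = 33337.34 + 100.64 + 3968.30 + 589.69 = 37995.97
Import duty = 37995.97 × 23% = 8739.07

CIF value: AUD 37995.97; import duty: AUD 8739.07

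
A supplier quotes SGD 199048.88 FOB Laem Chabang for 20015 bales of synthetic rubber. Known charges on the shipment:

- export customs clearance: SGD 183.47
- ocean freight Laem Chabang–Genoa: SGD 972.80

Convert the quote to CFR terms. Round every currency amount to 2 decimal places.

Not relevant to the conversion: export clearance — on the seller under both FOB and CFR; already in the FOB price and stays in the CFR price.
From FOB to CFR, the seller additionally bears: freight.
CFR price = 199048.88 + 972.80 = 200021.68

CFR price: SGD 200021.68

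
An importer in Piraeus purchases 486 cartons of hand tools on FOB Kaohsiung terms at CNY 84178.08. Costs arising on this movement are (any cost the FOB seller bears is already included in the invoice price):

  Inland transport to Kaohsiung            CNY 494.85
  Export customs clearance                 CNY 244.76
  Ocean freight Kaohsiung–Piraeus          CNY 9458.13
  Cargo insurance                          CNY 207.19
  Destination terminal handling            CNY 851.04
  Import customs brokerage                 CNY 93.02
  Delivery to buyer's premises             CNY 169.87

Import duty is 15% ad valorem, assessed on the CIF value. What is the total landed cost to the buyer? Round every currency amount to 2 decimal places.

FOB: the seller bears costs until goods are on board at the origin port; the buyer bears freight, insurance and all costs thereafter.
Already in the invoice (seller's account under FOB): inland to port, export clearance — exclude.
CIF value = FOB price + freight + insurance = 84178.08 + 9458.13 + 207.19 = 93843.40
Import duty = 93843.40 × 15% = 14076.51
Buyer bears: freight 9458.13 + insurance 207.19 + destination terminal 851.04 + brokerage 93.02 + delivery 169.87 + duty 14076.51 = 24855.76
Landed cost = invoice 84178.08 + 24855.76 = 109033.84

Total landed cost: CNY 109033.84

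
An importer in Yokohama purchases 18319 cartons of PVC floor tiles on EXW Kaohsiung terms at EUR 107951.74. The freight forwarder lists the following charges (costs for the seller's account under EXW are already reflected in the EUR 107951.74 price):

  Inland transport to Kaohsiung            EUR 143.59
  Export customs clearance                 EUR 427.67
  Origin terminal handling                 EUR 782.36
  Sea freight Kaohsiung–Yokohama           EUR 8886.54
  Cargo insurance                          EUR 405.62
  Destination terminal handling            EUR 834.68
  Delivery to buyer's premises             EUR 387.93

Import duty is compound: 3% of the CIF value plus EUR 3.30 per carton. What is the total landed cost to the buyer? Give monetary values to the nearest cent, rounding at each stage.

Total landed cost: EUR 183830.76

EXW: the seller makes goods available at their premises; the buyer bears all onward costs.
CIF value = EXW price + inland to port + export clearance + origin terminal + freight + insurance = 107951.74 + 143.59 + 427.67 + 782.36 + 8886.54 + 405.62 = 118597.52
Ad valorem component: 118597.52 × 3% = 3557.93
Specific component: 18319 × 3.30 = 60452.70
Import duty = 3557.93 + 60452.70 = 64010.63
Buyer bears: inland to port 143.59 + export clearance 427.67 + origin terminal 782.36 + freight 8886.54 + insurance 405.62 + destination terminal 834.68 + delivery 387.93 + duty 64010.63 = 75879.02
Landed cost = invoice 107951.74 + 75879.02 = 183830.76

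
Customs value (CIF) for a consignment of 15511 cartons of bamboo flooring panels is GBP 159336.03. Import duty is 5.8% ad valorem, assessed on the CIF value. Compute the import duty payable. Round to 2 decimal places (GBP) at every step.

Import duty = 159336.03 × 5.8% = 9241.49

Import duty: GBP 9241.49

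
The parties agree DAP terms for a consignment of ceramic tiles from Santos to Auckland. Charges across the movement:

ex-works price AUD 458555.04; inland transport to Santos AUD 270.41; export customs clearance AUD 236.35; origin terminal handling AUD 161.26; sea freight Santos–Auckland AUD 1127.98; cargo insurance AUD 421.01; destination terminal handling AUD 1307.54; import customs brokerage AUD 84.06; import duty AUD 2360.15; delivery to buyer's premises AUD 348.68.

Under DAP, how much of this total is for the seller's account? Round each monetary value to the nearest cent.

DAP: the seller bears all costs to the named destination except import duty and clearance.
Seller's account: goods 458555.04 + inland to port 270.41 + export clearance 236.35 + origin terminal 161.26 + freight 1127.98 + insurance 421.01 + destination terminal 1307.54 + delivery 348.68 = 462428.27
Buyer's account: brokerage 84.06 + duty 2360.15 = 2444.21

Seller's account: AUD 462428.27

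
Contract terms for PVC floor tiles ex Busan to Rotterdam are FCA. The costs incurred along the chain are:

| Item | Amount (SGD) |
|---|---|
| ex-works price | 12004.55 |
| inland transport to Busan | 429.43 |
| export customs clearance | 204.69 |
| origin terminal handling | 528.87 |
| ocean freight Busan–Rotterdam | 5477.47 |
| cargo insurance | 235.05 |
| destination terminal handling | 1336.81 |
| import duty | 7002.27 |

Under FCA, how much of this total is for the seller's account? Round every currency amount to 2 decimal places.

FCA: the seller delivers export-cleared goods to the carrier; the buyer bears costs from that point.
Seller's account: goods 12004.55 + inland to port 429.43 + export clearance 204.69 = 12638.67
Buyer's account: origin terminal 528.87 + freight 5477.47 + insurance 235.05 + destination terminal 1336.81 + duty 7002.27 = 14580.47

Seller's account: SGD 12638.67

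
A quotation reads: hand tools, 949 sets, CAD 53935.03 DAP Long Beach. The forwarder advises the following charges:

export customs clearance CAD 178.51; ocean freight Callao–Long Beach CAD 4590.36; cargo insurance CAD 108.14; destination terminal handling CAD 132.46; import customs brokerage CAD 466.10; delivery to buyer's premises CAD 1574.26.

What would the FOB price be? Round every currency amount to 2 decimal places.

FOB price: CAD 47529.81

Not relevant to the conversion: export clearance — on the seller under both DAP and FOB; already in the DAP price and stays in the FOB price. brokerage — on the buyer under both terms; not part of either seller's price.
From DAP to FOB, the seller no longer bears: freight, insurance, destination terminal, delivery.
FOB price = 53935.03 − 4590.36 − 108.14 − 132.46 − 1574.26 = 47529.81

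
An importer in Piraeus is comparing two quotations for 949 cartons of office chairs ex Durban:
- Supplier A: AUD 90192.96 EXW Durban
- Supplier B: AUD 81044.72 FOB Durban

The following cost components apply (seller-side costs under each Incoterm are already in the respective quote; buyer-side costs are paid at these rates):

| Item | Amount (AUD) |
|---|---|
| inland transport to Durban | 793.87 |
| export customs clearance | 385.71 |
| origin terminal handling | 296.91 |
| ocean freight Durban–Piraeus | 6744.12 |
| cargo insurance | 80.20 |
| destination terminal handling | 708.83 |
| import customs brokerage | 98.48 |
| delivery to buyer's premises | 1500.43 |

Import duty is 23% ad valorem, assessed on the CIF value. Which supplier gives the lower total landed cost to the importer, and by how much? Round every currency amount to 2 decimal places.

Supplier B is cheaper by AUD 13068.42

Supplier A (EXW):
CIF value = EXW price + inland to port + export clearance + origin terminal + freight + insurance = 90192.96 + 793.87 + 385.71 + 296.91 + 6744.12 + 80.20 = 98493.77
Import duty = 98493.77 × 23% = 22653.57
Buyer bears (A): 793.87 + 385.71 + 296.91 + 6744.12 + 80.20 + 708.83 + 98.48 + 1500.43 = 10608.55
Landed cost (A) = invoice 90192.96 + 10608.55 + duty 22653.57 = 123455.08
Supplier B (FOB):
CIF value = FOB price + freight + insurance = 81044.72 + 6744.12 + 80.20 = 87869.04
Import duty = 87869.04 × 23% = 20209.88
Buyer bears (B): 6744.12 + 80.20 + 708.83 + 98.48 + 1500.43 = 9132.06
Landed cost (B) = invoice 81044.72 + 9132.06 + duty 20209.88 = 110386.66
Difference = |123455.08 − 110386.66| = 13068.42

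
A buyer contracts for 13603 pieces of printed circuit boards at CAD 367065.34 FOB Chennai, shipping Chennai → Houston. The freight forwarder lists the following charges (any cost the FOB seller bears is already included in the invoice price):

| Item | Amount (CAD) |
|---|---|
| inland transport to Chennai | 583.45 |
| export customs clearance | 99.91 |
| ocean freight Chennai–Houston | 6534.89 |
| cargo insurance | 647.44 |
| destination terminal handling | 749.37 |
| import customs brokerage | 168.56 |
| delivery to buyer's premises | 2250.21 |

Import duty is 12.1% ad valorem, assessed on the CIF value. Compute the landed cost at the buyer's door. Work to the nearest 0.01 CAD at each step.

FOB: the seller bears costs until goods are on board at the origin port; the buyer bears freight, insurance and all costs thereafter.
Already in the invoice (seller's account under FOB): inland to port, export clearance — exclude.
CIF value = FOB price + freight + insurance = 367065.34 + 6534.89 + 647.44 = 374247.67
Import duty = 374247.67 × 12.1% = 45283.97
Buyer bears: freight 6534.89 + insurance 647.44 + destination terminal 749.37 + brokerage 168.56 + delivery 2250.21 + duty 45283.97 = 55634.44
Landed cost = invoice 367065.34 + 55634.44 = 422699.78

Total landed cost: CAD 422699.78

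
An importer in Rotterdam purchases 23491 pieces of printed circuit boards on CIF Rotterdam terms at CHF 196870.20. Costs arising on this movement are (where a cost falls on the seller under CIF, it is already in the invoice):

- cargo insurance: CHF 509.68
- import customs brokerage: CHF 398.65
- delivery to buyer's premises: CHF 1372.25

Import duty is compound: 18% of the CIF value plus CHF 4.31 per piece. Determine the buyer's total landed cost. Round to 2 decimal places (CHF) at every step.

CIF: the seller pays costs through ocean freight and marine insurance to the destination port.
Already in the invoice (seller's account under CIF): insurance — exclude.
The CIF price already equals the CIF value: 196870.20
Ad valorem component: 196870.20 × 18% = 35436.64
Specific component: 23491 × 4.31 = 101246.21
Import duty = 35436.64 + 101246.21 = 136682.85
Buyer bears: brokerage 398.65 + delivery 1372.25 + duty 136682.85 = 138453.75
Landed cost = invoice 196870.20 + 138453.75 = 335323.95

Total landed cost: CHF 335323.95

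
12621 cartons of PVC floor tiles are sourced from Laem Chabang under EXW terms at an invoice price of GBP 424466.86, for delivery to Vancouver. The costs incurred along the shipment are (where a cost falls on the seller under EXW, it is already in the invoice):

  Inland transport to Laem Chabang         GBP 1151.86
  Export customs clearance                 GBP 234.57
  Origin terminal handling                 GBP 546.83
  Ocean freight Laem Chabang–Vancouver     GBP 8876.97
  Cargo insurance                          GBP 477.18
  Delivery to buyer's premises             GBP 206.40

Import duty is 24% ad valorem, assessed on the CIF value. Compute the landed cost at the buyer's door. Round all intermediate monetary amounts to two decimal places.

EXW: the seller makes goods available at their premises; the buyer bears all onward costs.
CIF value = EXW price + inland to port + export clearance + origin terminal + freight + insurance = 424466.86 + 1151.86 + 234.57 + 546.83 + 8876.97 + 477.18 = 435754.27
Import duty = 435754.27 × 24% = 104581.02
Buyer bears: inland to port 1151.86 + export clearance 234.57 + origin terminal 546.83 + freight 8876.97 + insurance 477.18 + delivery 206.40 + duty 104581.02 = 116074.83
Landed cost = invoice 424466.86 + 116074.83 = 540541.69

Total landed cost: GBP 540541.69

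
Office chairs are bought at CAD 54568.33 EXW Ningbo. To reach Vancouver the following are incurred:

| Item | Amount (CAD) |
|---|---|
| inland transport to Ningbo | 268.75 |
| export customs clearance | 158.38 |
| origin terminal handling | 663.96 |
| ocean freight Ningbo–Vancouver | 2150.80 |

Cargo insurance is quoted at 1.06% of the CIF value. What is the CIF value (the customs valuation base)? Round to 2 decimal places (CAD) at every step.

Let C be the CIF value. C = EXW price + pre-shipment costs + freight + 1.06% × C
C − 1.06% × C = 54568.33 + 268.75 + 158.38 + 663.96 + 2150.80
0.9894 × C = 57810.22
C = 57810.22 / 0.9894 = 58429.57
Insurance premium = 1.06% × 58429.57 = 619.35

CIF value: CAD 58429.57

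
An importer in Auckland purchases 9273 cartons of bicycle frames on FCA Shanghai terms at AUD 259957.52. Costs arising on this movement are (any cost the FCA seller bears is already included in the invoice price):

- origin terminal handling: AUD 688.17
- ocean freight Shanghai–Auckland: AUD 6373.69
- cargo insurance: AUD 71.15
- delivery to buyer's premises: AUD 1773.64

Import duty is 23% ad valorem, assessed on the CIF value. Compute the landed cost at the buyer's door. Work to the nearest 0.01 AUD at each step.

Total landed cost: AUD 330294.99

FCA: the seller delivers export-cleared goods to the carrier; the buyer bears costs from that point.
CIF value = FCA price + origin terminal + freight + insurance = 259957.52 + 688.17 + 6373.69 + 71.15 = 267090.53
Import duty = 267090.53 × 23% = 61430.82
Buyer bears: origin terminal 688.17 + freight 6373.69 + insurance 71.15 + delivery 1773.64 + duty 61430.82 = 70337.47
Landed cost = invoice 259957.52 + 70337.47 = 330294.99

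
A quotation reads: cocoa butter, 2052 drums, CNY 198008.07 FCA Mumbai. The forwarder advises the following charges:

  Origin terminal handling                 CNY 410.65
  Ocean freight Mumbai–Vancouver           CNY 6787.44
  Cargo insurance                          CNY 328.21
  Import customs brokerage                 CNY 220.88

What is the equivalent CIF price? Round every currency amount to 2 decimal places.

Not relevant to the conversion: brokerage — on the buyer under both terms; not part of either seller's price.
From FCA to CIF, the seller additionally bears: origin terminal, freight, insurance.
CIF price = 198008.07 + 410.65 + 6787.44 + 328.21 = 205534.37

CIF price: CNY 205534.37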